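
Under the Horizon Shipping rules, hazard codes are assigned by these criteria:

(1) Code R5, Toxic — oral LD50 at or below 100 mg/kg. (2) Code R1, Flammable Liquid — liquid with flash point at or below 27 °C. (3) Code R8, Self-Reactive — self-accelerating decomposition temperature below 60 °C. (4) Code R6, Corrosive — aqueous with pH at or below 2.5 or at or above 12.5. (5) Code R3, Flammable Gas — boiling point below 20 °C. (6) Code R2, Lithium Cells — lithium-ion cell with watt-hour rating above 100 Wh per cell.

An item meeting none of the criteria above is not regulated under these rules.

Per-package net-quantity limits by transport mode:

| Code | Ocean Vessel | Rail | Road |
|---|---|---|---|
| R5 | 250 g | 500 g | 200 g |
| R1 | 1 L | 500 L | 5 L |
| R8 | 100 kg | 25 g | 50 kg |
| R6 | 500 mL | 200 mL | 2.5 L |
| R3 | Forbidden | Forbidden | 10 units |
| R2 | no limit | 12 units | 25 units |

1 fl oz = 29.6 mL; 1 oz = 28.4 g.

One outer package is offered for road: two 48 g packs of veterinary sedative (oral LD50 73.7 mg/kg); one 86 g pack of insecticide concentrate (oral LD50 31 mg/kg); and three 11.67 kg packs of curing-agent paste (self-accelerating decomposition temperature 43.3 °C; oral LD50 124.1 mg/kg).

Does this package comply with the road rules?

Yes

With oral LD50 73.7 mg/kg (≤ 100 mg/kg), the veterinary sedative falls in Code R5.
With oral LD50 31 mg/kg (≤ 100 mg/kg), the insecticide concentrate falls in Code R5.
Curing-agent paste: self-accelerating decomposition temperature 43.3 °C < 60 °C → Code R8 (Self-Reactive).
Code R5 net quantity: (two 48 g packs = 96 g) + 86 g = 182 g.
182 g is within the road limit of 200 g for Code R5.
Code R8 quantity: three 11.67 kg packs = 35.01 kg.
That is within the Code R8 road limit of 50 kg.
Every hazard code is within its road limit and no segregation rule is violated.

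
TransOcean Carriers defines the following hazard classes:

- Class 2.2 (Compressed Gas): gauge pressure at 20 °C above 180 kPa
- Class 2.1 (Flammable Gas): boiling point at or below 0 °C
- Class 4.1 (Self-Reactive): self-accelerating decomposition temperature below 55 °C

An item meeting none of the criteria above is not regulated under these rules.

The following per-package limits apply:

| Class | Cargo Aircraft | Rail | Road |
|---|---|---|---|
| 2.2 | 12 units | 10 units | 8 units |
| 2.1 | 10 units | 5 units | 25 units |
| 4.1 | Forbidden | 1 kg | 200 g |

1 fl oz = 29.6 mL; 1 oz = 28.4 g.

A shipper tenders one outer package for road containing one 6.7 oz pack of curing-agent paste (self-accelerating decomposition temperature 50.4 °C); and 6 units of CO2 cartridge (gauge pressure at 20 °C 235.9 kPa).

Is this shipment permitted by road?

The curing-agent paste has self-accelerating decomposition temperature 50.4 °C, which is < 55 °C, so it is Class 4.1 (Self-Reactive).
With gauge pressure at 20 °C 235.9 kPa (> 180 kPa), the CO2 cartridge falls in Class 2.2.
Class 2.2 quantity: 6 units.
6 units ≤ 8 units (road limit, Class 2.2) — within limit.
Class 4.1 quantity: one 6.7 oz pack = 190.28 g.
190.28 g is within the road limit of 200 g for Class 4.1.
Every hazard class is within its road limit and no segregation rule is violated.

Yes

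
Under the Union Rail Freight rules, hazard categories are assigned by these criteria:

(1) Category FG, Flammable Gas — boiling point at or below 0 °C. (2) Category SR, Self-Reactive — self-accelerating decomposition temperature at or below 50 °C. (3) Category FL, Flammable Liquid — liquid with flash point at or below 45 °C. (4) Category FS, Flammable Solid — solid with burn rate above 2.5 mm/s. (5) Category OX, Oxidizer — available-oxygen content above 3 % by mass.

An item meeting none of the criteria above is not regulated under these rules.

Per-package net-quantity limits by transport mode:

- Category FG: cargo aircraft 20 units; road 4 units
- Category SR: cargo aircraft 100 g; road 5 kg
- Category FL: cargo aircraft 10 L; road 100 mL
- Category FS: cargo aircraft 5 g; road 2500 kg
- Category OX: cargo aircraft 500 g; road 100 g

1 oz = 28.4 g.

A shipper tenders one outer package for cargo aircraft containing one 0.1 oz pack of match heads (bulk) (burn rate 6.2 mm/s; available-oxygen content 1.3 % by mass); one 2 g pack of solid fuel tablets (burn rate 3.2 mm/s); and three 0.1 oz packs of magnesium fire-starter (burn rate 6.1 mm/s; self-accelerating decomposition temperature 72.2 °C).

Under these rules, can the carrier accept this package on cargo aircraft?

No

The match heads (bulk) have burn rate 6.2 mm/s, which is > 2.5 mm/s, so they are Category FS (Flammable Solid).
Solid fuel tablets: burn rate 3.2 mm/s > 2.5 mm/s → Category FS (Flammable Solid).
Burn rate 6.1 mm/s meets the Category FS criterion (Flammable Solid), so the magnesium fire-starter is Category FS.
Category FS net quantity: (one 0.1 oz pack = 2.84 g) + 2 g + (three 0.1 oz packs = 8.52 g) = 13.36 g.
13.36 g > 5 g (cargo aircraft limit, Category FS) — over the limit.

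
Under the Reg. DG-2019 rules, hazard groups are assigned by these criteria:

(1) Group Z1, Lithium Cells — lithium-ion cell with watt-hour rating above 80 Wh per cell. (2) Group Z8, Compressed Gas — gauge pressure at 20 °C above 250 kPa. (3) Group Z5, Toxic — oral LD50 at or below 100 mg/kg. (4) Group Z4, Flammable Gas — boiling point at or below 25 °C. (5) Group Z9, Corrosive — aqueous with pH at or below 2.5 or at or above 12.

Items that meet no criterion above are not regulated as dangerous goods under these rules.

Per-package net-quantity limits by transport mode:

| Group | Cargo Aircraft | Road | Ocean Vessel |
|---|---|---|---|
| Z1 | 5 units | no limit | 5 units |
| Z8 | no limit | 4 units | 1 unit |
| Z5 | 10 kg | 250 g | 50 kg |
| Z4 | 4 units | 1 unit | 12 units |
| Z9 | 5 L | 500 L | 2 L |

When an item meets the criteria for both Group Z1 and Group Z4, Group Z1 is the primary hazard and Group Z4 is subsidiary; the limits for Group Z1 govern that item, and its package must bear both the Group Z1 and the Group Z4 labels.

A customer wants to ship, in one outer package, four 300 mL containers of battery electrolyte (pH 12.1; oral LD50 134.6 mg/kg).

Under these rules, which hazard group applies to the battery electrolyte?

Group Z9

The battery electrolyte has pH 12.1, which is ≥ 12, so it is Group Z9 (Corrosive).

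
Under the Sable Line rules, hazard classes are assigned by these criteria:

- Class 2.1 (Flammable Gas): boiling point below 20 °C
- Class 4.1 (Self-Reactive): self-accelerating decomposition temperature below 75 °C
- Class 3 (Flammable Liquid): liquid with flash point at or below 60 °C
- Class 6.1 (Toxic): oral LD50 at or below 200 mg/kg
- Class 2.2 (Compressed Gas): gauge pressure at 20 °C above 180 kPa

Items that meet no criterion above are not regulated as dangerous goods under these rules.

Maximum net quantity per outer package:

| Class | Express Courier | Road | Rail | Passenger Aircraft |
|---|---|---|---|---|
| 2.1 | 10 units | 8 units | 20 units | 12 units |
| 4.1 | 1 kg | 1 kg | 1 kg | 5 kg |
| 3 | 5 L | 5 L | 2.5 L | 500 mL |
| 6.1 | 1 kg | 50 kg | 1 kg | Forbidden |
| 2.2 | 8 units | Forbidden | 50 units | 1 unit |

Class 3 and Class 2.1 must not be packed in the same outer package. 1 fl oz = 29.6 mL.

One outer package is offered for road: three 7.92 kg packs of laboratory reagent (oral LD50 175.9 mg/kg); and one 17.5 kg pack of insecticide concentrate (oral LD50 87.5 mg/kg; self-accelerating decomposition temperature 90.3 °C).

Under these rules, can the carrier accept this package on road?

Laboratory reagent: oral LD50 175.9 mg/kg ≤ 200 mg/kg → Class 6.1 (Toxic).
Oral LD50 87.5 mg/kg meets the Class 6.1 criterion (Toxic), so the insecticide concentrate is Class 6.1.
Total Class 6.1: (three 7.92 kg packs = 23.76 kg) + 17.5 kg = 41.26 kg.
41.26 kg is within the road limit of 50 kg for Class 6.1.

Yes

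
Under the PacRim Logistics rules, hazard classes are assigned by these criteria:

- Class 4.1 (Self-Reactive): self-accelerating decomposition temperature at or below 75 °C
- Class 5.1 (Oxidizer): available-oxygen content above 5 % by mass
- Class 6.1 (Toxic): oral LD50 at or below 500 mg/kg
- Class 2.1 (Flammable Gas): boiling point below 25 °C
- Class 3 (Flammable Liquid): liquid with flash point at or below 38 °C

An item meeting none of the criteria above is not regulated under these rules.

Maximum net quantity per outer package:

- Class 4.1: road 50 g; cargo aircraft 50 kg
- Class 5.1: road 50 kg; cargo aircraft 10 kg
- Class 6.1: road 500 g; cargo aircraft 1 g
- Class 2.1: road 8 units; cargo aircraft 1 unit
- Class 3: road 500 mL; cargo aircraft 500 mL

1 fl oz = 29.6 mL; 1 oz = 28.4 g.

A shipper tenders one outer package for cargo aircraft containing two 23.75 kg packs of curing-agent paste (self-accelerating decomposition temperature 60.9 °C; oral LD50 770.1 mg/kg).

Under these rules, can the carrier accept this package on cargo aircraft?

Yes

With self-accelerating decomposition temperature 60.9 °C (≤ 75 °C), the curing-agent paste falls in Class 4.1.
Class 4.1 quantity: two 23.75 kg packs = 47.5 kg.
47.5 kg ≤ 50 kg (cargo aircraft limit, Class 4.1) — within limit.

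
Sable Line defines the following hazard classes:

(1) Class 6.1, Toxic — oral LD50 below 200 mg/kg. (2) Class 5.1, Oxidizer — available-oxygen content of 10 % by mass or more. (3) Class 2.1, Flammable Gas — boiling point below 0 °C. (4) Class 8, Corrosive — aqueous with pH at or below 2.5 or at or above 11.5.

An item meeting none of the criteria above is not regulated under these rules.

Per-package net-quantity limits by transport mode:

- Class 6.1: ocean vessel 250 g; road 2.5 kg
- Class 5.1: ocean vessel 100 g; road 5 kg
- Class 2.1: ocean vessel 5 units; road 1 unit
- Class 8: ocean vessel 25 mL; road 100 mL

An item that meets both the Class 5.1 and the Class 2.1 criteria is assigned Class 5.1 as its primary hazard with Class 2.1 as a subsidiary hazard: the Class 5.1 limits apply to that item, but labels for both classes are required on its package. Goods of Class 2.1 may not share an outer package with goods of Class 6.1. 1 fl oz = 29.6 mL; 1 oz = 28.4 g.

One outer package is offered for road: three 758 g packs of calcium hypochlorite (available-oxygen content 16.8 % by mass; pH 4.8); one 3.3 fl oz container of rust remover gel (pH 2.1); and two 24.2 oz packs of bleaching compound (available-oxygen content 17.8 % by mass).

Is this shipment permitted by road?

With available-oxygen content 16.8 % by mass (≥ 10 % by mass), the calcium hypochlorite falls in Class 5.1.
The rust remover gel has pH 2.1, which is ≤ 2.5, so it is Class 8 (Corrosive).
With available-oxygen content 17.8 % by mass (≥ 10 % by mass), the bleaching compound falls in Class 5.1.
Class 5.1 net quantity: (three 758 g packs = 2.274 kg) + (two 24.2 oz packs = 1374.56 g) = 3648.56 g.
3648.56 g ≤ 5 kg (road limit, Class 5.1) — within limit.
Class 8 quantity: one 3.3 fl oz container = 97.68 mL.
97.68 mL is within the road limit of 100 mL for Class 8.
The segregation rule (Class 2.1 with Class 6.1) does not apply to Class 5.1 with Class 8.
Every hazard class is within its road limit and no segregation rule is violated.

Yes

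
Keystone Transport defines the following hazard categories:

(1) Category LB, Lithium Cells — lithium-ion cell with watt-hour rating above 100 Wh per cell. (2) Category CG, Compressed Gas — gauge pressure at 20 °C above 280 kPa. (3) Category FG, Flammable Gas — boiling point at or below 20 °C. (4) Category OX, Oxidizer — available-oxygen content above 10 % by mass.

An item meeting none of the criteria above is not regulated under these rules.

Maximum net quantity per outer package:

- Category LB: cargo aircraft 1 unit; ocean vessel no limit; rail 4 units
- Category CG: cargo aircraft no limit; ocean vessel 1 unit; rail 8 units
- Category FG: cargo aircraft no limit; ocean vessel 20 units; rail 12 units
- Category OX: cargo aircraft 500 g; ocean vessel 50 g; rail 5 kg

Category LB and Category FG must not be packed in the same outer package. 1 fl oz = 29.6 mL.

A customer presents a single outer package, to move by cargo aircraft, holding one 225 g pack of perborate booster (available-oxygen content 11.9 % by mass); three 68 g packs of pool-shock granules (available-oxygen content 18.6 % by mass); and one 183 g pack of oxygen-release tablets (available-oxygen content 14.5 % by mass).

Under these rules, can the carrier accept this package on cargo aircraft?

No

Perborate booster: available-oxygen content 11.9 % by mass > 10 % by mass → Category OX (Oxidizer).
The pool-shock granules have available-oxygen content 18.6 % by mass, which is > 10 % by mass, so they are Category OX (Oxidizer).
The oxygen-release tablets have available-oxygen content 14.5 % by mass, which is > 10 % by mass, so they are Category OX (Oxidizer).
Category OX net quantity: 225 g + (three 68 g packs = 204 g) + 183 g = 612 g.
612 g exceeds the cargo aircraft limit of 500 g for Category OX.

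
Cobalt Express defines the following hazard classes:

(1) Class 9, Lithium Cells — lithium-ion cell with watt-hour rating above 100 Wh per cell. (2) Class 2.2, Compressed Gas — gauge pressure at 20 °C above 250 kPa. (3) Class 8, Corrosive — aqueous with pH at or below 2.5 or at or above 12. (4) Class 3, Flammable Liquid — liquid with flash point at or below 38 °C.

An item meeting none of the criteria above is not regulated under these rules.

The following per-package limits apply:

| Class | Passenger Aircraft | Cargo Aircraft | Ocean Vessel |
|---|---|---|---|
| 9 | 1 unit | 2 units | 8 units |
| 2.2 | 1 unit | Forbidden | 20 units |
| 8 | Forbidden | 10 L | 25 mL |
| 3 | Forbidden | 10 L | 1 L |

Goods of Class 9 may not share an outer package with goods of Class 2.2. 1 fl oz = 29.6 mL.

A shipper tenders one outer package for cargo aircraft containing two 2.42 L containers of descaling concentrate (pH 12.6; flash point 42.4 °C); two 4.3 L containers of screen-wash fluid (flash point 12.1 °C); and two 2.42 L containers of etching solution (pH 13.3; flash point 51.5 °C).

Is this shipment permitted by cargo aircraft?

The descaling concentrate has pH 12.6, which is ≥ 12, so it is Class 8 (Corrosive).
Flash point 12.1 °C meets the Class 3 criterion (Flammable Liquid), so the screen-wash fluid is Class 3.
With pH 13.3 (≥ 12), the etching solution falls in Class 8.
Total Class 8: (two 2.42 L containers = 4.84 L) + (two 2.42 L containers = 4.84 L) = 9.68 L.
That is within the Class 8 cargo aircraft limit of 10 L.
Class 3 quantity: two 4.3 L containers = 8.6 L.
8.6 L ≤ 10 L (cargo aircraft limit, Class 3) — within limit.
The segregation rule (Class 9 with Class 2.2) does not apply to Class 8 with Class 3.
Every hazard class is within its cargo aircraft limit and no segregation rule is violated.

Yes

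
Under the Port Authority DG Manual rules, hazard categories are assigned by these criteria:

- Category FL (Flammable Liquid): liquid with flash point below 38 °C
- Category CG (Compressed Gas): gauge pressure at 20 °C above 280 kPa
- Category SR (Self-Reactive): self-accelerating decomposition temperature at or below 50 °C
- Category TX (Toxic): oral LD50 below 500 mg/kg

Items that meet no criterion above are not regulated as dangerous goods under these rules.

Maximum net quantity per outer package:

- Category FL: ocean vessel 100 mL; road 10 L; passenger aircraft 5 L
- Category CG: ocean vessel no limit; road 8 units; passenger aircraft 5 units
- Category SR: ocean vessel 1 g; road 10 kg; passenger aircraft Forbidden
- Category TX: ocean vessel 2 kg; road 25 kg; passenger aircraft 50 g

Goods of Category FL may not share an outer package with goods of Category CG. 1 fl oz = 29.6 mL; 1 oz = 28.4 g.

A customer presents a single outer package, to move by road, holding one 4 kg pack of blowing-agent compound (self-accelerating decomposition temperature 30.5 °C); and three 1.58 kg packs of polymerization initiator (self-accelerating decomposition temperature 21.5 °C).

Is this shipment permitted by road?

Yes

Blowing-agent compound: self-accelerating decomposition temperature 30.5 °C ≤ 50 °C → Category SR (Self-Reactive).
Self-accelerating decomposition temperature 21.5 °C meets the Category SR criterion (Self-Reactive), so the polymerization initiator is Category SR.
Total Category SR: 4 kg + (three 1.58 kg packs = 4.74 kg) = 8.74 kg.
8.74 kg is within the road limit of 10 kg for Category SR.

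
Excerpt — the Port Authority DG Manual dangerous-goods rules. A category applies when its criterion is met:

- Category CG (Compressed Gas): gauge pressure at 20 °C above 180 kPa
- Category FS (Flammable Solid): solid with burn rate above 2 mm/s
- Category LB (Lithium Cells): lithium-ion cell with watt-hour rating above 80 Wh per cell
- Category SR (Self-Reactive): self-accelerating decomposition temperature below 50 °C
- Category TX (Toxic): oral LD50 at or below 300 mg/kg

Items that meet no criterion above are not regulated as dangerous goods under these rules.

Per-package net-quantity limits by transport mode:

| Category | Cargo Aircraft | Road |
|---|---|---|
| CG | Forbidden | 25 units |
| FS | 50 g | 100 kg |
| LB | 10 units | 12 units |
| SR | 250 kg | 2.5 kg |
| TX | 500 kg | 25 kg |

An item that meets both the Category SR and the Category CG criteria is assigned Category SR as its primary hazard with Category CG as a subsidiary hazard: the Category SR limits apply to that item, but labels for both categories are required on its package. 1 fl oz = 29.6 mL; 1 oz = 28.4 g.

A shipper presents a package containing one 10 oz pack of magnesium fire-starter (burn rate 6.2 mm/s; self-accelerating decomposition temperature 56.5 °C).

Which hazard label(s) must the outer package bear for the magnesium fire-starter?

Category FS

The magnesium fire-starter has burn rate 6.2 mm/s, which is > 2 mm/s, so it is Category FS (Flammable Solid).
Only the Category FS label is required.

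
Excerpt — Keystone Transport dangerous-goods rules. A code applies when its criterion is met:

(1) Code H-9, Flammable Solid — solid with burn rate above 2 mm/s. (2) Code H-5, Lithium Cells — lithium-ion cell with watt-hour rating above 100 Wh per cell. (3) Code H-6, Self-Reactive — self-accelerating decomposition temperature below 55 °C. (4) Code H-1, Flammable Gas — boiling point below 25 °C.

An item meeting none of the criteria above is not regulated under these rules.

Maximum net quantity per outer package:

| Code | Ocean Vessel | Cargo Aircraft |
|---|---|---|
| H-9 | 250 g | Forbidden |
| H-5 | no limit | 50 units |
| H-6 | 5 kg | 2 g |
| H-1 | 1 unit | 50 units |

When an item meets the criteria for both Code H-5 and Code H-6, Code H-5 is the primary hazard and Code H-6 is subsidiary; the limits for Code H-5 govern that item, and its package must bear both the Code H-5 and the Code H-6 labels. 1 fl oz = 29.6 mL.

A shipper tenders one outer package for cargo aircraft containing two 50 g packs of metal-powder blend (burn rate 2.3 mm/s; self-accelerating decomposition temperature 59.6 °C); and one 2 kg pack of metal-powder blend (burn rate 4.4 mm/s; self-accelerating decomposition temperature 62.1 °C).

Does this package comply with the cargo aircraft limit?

Metal-powder blend: burn rate 2.3 mm/s > 2 mm/s → Code H-9 (Flammable Solid).
The metal-powder blend has burn rate 4.4 mm/s, which is > 2 mm/s, so it is Code H-9 (Flammable Solid).
Total Code H-9: (two 50 g packs = 100 g) + 2 kg = 2.1 kg.
By cargo aircraft, Code H-9 is Forbidden regardless of quantity.

No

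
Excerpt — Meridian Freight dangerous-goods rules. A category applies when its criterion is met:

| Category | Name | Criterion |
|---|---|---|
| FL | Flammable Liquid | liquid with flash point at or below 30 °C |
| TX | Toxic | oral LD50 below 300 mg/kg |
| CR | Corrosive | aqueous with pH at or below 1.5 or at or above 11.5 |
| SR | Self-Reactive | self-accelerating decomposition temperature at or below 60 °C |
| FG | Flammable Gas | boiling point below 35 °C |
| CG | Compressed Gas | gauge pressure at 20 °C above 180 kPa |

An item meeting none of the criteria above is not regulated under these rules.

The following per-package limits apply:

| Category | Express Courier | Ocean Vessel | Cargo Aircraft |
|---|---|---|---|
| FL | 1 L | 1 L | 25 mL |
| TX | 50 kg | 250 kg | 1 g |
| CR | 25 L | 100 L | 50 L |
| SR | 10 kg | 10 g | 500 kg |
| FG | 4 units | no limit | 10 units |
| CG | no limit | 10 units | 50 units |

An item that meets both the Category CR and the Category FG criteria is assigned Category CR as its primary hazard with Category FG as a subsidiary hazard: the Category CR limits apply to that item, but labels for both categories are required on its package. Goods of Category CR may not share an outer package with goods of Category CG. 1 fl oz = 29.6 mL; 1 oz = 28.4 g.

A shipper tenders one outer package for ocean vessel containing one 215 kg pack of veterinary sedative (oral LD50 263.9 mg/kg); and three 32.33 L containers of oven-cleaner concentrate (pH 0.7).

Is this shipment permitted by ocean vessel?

Yes

With oral LD50 263.9 mg/kg (< 300 mg/kg), the veterinary sedative falls in Category TX.
With pH 0.7 (≤ 1.5), the oven-cleaner concentrate falls in Category CR.
Category CR quantity: three 32.33 L containers = 96.99 L.
96.99 L ≤ 100 L (ocean vessel limit, Category CR) — within limit.
Category TX quantity: 215 kg.
That is within the Category TX ocean vessel limit of 250 kg.
The segregation rule (Category CR with Category CG) does not apply to Category CR with Category TX.
Every hazard category is within its ocean vessel limit and no segregation rule is violated.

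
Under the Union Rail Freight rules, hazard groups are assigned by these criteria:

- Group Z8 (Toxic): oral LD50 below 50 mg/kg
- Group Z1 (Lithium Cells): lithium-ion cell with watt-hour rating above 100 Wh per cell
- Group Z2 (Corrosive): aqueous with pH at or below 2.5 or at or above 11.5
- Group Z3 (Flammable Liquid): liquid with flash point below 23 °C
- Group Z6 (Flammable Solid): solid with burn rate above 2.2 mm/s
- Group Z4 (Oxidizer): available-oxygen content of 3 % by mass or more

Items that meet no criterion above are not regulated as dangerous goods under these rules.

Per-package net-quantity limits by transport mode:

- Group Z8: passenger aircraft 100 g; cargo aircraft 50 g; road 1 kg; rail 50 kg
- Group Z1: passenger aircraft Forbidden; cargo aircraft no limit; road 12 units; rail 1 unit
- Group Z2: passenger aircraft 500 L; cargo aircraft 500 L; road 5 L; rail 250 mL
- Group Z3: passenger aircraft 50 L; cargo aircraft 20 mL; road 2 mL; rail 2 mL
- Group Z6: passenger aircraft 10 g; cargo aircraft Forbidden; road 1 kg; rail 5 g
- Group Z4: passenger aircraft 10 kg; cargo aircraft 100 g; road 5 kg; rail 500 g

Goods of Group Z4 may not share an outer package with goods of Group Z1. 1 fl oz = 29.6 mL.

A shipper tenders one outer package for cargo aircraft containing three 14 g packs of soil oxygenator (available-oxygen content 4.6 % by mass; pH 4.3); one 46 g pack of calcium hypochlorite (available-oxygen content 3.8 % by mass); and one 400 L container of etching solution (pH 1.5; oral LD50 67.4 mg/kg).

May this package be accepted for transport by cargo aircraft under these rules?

Available-oxygen content 4.6 % by mass meets the Group Z4 criterion (Oxidizer), so the soil oxygenator is Group Z4.
Calcium hypochlorite: available-oxygen content 3.8 % by mass ≥ 3 % by mass → Group Z4 (Oxidizer).
Etching solution: pH 1.5 ≤ 2.5 → Group Z2 (Corrosive).
Total Group Z4: (three 14 g packs = 42 g) + 46 g = 88 g.
88 g ≤ 100 g (cargo aircraft limit, Group Z4) — within limit.
Group Z2 quantity: 400 L.
That is within the Group Z2 cargo aircraft limit of 500 L.
The segregation rule (Group Z4 with Group Z1) does not apply to Group Z4 with Group Z2.
Every hazard group is within its cargo aircraft limit and no segregation rule is violated.

Yes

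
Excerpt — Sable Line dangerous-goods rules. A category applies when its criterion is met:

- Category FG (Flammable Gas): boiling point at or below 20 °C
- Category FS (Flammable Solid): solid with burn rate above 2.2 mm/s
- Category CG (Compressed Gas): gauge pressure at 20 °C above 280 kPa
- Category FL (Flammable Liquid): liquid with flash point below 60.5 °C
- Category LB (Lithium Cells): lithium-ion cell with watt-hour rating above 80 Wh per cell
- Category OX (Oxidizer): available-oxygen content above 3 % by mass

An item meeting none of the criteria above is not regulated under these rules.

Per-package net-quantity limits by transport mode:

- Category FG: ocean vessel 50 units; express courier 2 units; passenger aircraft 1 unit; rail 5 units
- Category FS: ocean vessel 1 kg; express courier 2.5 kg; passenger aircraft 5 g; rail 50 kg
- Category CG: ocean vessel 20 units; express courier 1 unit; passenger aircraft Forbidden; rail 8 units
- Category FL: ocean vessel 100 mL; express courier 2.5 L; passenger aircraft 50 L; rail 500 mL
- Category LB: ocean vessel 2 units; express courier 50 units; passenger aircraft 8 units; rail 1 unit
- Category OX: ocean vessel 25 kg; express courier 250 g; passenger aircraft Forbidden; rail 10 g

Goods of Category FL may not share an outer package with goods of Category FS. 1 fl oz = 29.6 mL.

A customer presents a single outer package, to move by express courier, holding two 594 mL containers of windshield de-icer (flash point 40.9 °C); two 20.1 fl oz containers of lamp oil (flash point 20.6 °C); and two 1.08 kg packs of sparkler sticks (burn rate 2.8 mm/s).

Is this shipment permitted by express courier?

No

With flash point 40.9 °C (< 60.5 °C), the windshield de-icer falls in Category FL.
Lamp oil: flash point 20.6 °C < 60.5 °C → Category FL (Flammable Liquid).
The sparkler sticks have burn rate 2.8 mm/s, which is > 2.2 mm/s, so they are Category FS (Flammable Solid).
Total Category FL: (two 594 mL containers = 1.188 L) + (two 20.1 fl oz containers = 1189.92 mL) = 2377.92 mL.
That is within the Category FL express courier limit of 2.5 L.
Category FS quantity: two 1.08 kg packs = 2.16 kg.
2.16 kg is within the express courier limit of 2.5 kg for Category FS.
Category FL and Category FS may not share an outer package.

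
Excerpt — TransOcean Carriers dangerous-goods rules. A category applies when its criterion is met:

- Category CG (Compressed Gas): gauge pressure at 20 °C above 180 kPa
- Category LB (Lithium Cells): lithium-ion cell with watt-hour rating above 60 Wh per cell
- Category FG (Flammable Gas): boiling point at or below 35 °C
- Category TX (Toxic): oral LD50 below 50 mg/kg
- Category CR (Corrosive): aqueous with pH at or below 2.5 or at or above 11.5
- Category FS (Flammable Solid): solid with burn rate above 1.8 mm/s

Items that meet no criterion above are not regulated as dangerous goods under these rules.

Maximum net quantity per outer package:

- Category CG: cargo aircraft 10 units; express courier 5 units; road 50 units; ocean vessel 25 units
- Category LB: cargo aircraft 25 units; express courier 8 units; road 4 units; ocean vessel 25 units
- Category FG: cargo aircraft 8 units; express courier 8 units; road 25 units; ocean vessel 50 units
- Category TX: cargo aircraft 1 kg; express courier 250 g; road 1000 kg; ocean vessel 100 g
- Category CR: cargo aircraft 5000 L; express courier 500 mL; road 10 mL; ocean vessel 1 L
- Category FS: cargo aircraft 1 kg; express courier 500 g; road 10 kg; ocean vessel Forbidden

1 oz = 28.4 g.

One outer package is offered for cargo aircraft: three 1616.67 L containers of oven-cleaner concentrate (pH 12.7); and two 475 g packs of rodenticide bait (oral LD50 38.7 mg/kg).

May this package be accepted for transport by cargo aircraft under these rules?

With pH 12.7 (≥ 11.5), the oven-cleaner concentrate falls in Category CR.
Rodenticide bait: oral LD50 38.7 mg/kg < 50 mg/kg → Category TX (Toxic).
Category CR quantity: three 1616.67 L containers = 4850.01 L.
That is within the Category CR cargo aircraft limit of 5000 L.
Category TX quantity: two 475 g packs = 950 g.
950 g is within the cargo aircraft limit of 1 kg for Category TX.
Every hazard category is within its cargo aircraft limit and no segregation rule is violated.

Yes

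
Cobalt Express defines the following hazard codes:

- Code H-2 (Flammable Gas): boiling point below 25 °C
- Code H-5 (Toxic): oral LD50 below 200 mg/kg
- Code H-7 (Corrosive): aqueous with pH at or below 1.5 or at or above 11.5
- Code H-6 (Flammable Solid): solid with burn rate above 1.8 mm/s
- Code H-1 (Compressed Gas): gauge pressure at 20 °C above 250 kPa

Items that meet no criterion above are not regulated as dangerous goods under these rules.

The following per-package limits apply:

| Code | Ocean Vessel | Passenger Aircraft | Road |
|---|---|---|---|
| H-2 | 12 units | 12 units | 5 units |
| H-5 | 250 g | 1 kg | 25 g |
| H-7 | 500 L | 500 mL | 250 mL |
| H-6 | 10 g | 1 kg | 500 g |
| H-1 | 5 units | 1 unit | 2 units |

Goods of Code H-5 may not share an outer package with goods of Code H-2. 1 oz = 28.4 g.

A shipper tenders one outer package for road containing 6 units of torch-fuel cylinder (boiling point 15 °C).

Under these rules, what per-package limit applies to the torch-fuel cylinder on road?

5 units

Boiling point 15 °C meets the Code H-2 criterion (Flammable Gas), so the torch-fuel cylinder is Code H-2.
The road limit for Code H-2 is 5 units.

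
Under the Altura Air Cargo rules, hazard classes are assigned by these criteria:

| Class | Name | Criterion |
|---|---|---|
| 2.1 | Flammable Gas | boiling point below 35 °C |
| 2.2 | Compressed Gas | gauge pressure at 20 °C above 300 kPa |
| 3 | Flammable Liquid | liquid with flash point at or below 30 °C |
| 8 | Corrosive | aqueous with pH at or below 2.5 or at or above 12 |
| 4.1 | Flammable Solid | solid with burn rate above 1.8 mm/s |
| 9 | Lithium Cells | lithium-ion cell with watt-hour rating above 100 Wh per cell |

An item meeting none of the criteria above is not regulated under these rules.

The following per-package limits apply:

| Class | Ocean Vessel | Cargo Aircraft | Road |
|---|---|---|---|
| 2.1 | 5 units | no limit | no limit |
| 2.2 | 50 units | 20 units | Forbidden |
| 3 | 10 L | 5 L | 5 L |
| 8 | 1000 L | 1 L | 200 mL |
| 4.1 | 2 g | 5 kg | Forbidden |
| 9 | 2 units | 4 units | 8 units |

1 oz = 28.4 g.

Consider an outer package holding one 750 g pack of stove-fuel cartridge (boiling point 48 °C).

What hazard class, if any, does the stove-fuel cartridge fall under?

Not regulated

boiling point 48 °C is not below 35 °C, so Class 2.1 does not apply.
No criterion is met, so the item is not regulated.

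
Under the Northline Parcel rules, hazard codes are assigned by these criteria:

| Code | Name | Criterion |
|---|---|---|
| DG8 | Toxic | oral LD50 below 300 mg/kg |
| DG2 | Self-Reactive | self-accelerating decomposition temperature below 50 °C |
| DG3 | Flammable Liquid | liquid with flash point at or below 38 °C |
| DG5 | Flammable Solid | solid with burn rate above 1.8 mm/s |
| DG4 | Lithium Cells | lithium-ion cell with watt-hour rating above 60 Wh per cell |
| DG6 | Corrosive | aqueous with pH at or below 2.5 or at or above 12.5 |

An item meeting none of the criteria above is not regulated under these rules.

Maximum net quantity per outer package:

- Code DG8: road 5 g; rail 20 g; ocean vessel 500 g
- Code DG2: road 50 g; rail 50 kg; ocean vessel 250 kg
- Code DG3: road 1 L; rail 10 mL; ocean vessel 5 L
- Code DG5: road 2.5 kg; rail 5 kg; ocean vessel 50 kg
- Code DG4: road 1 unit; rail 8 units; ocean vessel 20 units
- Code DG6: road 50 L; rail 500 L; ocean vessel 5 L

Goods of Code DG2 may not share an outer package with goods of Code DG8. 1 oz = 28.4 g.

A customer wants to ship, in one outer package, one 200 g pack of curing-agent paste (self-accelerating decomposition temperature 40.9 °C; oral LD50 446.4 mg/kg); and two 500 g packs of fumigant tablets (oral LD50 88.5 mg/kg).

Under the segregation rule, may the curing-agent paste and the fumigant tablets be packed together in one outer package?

No

With self-accelerating decomposition temperature 40.9 °C (< 50 °C), the curing-agent paste falls in Code DG2.
The fumigant tablets have oral LD50 88.5 mg/kg, which is < 300 mg/kg, so they are Code DG8 (Toxic).
Code DG2 and Code DG8 may not share an outer package.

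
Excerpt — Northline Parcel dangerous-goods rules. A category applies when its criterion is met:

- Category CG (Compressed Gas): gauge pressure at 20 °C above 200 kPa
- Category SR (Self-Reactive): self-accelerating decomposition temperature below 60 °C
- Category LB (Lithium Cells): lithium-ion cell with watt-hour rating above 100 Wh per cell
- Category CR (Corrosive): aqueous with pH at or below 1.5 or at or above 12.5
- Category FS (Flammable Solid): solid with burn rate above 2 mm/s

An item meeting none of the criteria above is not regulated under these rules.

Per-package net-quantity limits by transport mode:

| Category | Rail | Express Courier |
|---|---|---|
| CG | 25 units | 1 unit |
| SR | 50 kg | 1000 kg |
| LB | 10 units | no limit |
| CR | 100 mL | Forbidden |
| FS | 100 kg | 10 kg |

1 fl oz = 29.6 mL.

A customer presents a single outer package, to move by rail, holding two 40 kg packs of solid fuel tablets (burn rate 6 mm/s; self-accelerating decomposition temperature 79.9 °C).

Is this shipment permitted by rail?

With burn rate 6 mm/s (> 2 mm/s), the solid fuel tablets fall in Category FS.
Category FS quantity: two 40 kg packs = 80 kg.
80 kg is within the rail limit of 100 kg for Category FS.

Yes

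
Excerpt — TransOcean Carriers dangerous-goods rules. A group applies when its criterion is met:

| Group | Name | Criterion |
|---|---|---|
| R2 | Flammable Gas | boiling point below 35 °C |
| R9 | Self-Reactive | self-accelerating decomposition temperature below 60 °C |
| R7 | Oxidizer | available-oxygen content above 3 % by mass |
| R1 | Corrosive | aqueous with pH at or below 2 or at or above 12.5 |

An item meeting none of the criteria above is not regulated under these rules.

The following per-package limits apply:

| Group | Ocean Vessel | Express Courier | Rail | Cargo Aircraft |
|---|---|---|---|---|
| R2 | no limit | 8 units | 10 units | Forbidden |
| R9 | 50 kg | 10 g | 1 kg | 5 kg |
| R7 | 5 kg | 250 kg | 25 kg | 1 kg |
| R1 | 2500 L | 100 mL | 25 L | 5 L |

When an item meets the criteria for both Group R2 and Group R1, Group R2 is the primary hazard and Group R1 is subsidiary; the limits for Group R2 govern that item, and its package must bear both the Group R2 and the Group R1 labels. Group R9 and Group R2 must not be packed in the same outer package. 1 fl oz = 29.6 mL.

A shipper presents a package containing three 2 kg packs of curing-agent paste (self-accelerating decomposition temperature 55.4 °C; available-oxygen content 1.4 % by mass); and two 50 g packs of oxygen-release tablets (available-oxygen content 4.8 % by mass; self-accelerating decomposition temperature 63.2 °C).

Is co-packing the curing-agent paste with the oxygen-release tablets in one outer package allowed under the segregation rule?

Curing-agent paste: self-accelerating decomposition temperature 55.4 °C < 60 °C → Group R9 (Self-Reactive).
Available-oxygen content 4.8 % by mass meets the Group R7 criterion (Oxidizer), so the oxygen-release tablets are Group R7.
No segregation rule bars Group R9 with Group R7.

Yes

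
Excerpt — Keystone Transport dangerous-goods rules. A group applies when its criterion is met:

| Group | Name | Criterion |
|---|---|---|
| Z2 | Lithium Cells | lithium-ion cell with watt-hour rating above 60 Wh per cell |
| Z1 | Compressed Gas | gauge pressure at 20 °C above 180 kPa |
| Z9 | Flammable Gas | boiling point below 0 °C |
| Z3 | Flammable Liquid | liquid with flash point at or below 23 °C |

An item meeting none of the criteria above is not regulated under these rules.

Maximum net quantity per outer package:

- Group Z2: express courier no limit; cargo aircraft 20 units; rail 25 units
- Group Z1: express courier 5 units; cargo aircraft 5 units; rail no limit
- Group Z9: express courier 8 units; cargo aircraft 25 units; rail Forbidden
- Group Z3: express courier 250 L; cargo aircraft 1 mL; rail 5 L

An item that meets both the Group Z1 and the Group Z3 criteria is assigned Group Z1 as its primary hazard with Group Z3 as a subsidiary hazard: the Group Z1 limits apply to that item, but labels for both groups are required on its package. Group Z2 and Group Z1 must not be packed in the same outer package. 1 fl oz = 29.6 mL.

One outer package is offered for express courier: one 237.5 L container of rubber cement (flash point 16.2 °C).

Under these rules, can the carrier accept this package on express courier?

Yes

With flash point 16.2 °C (≤ 23 °C), the rubber cement falls in Group Z3.
Group Z3 quantity: 237.5 L.
237.5 L is within the express courier limit of 250 L for Group Z3.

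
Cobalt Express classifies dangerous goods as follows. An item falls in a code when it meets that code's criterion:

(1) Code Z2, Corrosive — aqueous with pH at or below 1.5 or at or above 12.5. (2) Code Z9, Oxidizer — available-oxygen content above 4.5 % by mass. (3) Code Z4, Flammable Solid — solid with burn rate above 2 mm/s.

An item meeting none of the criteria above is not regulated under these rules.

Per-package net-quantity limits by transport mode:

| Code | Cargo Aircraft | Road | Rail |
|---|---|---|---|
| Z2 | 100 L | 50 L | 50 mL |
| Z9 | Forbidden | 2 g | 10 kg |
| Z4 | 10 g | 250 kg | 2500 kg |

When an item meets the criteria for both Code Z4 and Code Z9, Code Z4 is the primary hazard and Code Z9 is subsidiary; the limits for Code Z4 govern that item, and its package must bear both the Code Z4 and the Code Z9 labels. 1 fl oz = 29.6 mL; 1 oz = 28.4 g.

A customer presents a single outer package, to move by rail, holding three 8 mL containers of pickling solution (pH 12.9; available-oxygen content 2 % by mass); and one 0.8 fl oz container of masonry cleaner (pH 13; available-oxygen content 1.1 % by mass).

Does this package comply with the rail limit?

Yes

The pickling solution has pH 12.9, which is ≥ 12.5, so it is Code Z2 (Corrosive).
pH 13 meets the Code Z2 criterion (Corrosive), so the masonry cleaner is Code Z2.
Code Z2 net quantity: (three 8 mL containers = 24 mL) + (one 0.8 fl oz container = 23.68 mL) = 47.68 mL.
47.68 mL ≤ 50 mL (rail limit, Code Z2) — within limit.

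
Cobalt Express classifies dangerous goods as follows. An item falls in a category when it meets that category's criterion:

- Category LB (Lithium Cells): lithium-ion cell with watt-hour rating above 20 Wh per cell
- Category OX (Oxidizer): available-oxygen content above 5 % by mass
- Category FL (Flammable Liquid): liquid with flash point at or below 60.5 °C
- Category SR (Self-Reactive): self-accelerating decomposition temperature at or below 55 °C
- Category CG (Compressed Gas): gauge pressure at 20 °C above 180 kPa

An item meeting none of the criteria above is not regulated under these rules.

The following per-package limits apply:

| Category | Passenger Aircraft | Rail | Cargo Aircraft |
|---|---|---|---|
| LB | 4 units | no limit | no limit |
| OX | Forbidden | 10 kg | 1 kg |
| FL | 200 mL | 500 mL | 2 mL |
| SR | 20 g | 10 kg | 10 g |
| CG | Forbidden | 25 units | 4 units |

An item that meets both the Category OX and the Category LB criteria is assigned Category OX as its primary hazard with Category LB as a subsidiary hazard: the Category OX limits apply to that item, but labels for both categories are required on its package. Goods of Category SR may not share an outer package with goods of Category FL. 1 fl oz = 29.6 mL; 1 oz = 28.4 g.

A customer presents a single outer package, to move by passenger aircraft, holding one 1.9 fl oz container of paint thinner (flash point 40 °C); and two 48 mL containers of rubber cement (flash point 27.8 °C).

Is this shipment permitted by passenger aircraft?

The paint thinner has flash point 40 °C, which is ≤ 60.5 °C, so it is Category FL (Flammable Liquid).
The rubber cement has flash point 27.8 °C, which is ≤ 60.5 °C, so it is Category FL (Flammable Liquid).
Total Category FL: (one 1.9 fl oz container = 56.24 mL) + (two 48 mL containers = 96 mL) = 152.24 mL.
That is within the Category FL passenger aircraft limit of 200 mL.

Yes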